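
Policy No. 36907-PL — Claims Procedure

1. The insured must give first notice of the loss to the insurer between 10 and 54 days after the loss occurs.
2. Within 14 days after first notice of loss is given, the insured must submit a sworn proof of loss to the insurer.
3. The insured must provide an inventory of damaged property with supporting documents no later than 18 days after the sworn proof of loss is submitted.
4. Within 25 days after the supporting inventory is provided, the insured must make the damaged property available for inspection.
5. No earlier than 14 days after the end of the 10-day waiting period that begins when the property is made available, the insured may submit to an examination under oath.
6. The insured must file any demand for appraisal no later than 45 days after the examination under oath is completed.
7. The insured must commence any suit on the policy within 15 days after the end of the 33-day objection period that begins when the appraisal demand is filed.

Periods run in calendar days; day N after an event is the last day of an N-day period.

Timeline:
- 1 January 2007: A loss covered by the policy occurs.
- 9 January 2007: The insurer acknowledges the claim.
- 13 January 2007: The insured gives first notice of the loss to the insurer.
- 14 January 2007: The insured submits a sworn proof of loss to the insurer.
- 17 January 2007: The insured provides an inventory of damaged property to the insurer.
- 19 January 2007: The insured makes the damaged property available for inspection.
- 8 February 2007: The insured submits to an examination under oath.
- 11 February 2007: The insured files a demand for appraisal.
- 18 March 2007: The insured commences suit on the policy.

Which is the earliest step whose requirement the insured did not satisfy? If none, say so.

Step 5

Step 1 — 10 and 54 days from 1 January 2007 (when the loss occurs) are 11 January 2007 and 24 February 2007 respectively; done 13 January 2007 — within the window.
Step 2 — counting 14 days from 13 January 2007 (when first notice of loss is given) gives a deadline of 27 January 2007; done 14 January 2007 — timely.
Step 3 — counting 18 days from 14 January 2007 (when the sworn proof of loss is submitted) gives a deadline of 1 February 2007; completed 17 January 2007, before the deadline.
Step 4 — counting 25 days from 17 January 2007 (when the supporting inventory is provided) gives a deadline of 11 February 2007; completed 19 January 2007, before the deadline.
Step 5 — must wait 14 days from 29 January 2007 (end of the 10-day waiting period, which began when the property is made available on 19 January 2007), so not before 12 February 2007; done 8 February 2007 — 4 days too early.
No need to go further; step 5 was not satisfied.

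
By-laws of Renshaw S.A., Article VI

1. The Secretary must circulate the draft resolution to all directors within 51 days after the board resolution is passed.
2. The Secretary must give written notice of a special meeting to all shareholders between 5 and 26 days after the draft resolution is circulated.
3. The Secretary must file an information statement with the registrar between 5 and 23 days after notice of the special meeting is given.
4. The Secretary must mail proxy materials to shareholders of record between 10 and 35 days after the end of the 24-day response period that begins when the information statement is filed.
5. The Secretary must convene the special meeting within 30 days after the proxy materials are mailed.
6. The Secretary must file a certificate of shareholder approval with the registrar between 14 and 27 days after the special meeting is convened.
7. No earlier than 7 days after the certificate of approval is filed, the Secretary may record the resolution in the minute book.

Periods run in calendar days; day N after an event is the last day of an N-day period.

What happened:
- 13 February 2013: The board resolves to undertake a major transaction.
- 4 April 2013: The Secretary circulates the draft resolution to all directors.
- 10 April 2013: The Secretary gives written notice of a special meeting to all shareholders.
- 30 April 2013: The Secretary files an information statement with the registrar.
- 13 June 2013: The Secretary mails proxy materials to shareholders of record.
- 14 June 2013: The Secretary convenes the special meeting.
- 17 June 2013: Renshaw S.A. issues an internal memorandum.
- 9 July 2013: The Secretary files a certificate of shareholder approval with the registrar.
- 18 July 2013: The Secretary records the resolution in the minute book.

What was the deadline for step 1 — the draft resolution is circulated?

5 April 2013

Step 1 runs from 13 February 2013, when the board resolution is passed. 51 days after 13 February 2013 is 5 April 2013.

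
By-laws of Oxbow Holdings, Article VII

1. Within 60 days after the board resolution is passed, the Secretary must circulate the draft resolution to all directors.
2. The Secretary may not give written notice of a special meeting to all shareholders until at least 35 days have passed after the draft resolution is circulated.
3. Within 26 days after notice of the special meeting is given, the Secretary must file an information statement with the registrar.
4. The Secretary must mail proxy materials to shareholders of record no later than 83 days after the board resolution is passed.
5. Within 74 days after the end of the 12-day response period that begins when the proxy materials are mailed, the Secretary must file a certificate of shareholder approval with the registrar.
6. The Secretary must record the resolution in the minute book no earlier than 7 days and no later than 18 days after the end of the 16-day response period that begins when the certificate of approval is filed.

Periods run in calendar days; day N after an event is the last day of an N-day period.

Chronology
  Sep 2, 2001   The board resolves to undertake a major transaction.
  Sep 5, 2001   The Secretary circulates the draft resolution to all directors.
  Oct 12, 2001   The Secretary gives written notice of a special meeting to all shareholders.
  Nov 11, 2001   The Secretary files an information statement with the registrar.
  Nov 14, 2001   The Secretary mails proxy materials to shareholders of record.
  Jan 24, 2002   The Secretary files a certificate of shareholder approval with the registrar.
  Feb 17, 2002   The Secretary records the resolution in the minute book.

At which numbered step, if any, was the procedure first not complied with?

Step 3

Step 1: 60 days after Sep 2, 2001 (when the board resolution is passed) is Nov 1, 2001; completed Sep 5, 2001, before the deadline.
Step 2: the earliest permitted date is 35 days after Sep 5, 2001 (when the draft resolution is circulated), i.e. Oct 10, 2001; Oct 12, 2001 is on or after that date.
Step 3: 26 days after Oct 12, 2001 (when notice of the special meeting is given) is Nov 7, 2001; not done until Nov 11, 2001, 4 days after the deadline.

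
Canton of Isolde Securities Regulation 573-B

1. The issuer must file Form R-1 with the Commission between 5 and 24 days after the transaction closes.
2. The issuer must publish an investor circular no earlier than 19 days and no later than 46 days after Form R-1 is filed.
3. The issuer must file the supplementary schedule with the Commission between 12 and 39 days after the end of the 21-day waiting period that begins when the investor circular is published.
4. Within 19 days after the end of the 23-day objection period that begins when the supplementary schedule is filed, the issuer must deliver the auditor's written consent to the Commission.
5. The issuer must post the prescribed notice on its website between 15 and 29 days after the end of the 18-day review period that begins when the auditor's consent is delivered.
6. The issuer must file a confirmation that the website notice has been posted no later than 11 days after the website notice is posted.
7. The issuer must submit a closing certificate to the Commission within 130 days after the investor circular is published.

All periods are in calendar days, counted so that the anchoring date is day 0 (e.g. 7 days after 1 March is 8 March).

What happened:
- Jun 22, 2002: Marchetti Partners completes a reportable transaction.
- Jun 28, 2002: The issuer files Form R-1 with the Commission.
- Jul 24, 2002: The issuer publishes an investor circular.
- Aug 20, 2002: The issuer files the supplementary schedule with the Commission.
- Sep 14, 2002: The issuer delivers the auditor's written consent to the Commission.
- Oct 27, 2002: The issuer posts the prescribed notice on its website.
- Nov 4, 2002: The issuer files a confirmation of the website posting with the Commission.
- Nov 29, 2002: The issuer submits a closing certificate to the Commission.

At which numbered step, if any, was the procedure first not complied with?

Step 3

(1) the permitted window runs from Jun 22, 2002 + 5 = Jun 27, 2002 to Jun 22, 2002 + 24 = Jul 16, 2002; done Jun 28, 2002, which is between those dates.
(2) the permitted window runs from Jun 28, 2002 + 19 = Jul 17, 2002 to Jun 28, 2002 + 46 = Aug 13, 2002; Jul 24, 2002 falls inside that range.
(3) the permitted window runs from Aug 14, 2002 + 12 = Aug 26, 2002 to Aug 14, 2002 + 39 = Sep 22, 2002; Aug 20, 2002 is 6 days too early.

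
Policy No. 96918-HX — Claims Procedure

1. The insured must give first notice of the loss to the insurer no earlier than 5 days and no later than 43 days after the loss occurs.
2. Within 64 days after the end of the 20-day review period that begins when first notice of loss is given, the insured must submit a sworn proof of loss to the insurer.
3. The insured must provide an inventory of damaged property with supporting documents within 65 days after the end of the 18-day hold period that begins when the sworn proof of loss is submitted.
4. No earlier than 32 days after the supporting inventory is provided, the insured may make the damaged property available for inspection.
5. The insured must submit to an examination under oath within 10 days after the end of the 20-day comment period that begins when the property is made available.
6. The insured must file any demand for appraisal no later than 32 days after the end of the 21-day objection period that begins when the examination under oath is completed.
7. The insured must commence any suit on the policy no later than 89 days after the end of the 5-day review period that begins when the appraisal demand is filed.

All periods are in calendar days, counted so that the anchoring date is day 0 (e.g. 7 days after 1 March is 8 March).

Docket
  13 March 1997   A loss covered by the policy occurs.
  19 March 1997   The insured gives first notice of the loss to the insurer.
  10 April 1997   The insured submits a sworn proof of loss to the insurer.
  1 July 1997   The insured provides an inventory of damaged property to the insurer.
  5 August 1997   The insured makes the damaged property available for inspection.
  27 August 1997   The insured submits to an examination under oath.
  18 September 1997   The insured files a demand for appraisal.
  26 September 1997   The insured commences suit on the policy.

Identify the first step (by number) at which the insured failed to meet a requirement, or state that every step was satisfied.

Step 1: the window is 5–43 days after 13 March 1997 (when the loss occurs), so 18 March 1997 through 25 April 1997; done 19 March 1997, which is between those dates.
Step 2: 64 days after 8 April 1997 (end of the 20-day review period, which began when first notice of loss is given on 19 March 1997) is 11 June 1997; completed 10 April 1997, before the deadline.
Step 3: 65 days after 28 April 1997 (end of the 18-day hold period, which began when the sworn proof of loss is submitted on 10 April 1997) is 2 July 1997; done 1 July 1997 — timely.
Step 4: the earliest permitted date is 32 days after 1 July 1997 (when the supporting inventory is provided), i.e. 2 August 1997; done 5 August 1997, after the minimum wait.
Step 5: 10 days after 25 August 1997 (end of the 20-day comment period, which began when the property is made available on 5 August 1997) is 4 September 1997; 27 August 1997 is within that limit.
Step 6: 32 days after 17 September 1997 (end of the 21-day objection period, which began when the examination under oath is completed on 27 August 1997) is 19 October 1997; 18 September 1997 is within that limit.
Step 7: 89 days after 23 September 1997 (end of the 5-day review period, which began when the appraisal demand is filed on 18 September 1997) is 21 December 1997; done 26 September 1997 — timely.

None — every step was satisfied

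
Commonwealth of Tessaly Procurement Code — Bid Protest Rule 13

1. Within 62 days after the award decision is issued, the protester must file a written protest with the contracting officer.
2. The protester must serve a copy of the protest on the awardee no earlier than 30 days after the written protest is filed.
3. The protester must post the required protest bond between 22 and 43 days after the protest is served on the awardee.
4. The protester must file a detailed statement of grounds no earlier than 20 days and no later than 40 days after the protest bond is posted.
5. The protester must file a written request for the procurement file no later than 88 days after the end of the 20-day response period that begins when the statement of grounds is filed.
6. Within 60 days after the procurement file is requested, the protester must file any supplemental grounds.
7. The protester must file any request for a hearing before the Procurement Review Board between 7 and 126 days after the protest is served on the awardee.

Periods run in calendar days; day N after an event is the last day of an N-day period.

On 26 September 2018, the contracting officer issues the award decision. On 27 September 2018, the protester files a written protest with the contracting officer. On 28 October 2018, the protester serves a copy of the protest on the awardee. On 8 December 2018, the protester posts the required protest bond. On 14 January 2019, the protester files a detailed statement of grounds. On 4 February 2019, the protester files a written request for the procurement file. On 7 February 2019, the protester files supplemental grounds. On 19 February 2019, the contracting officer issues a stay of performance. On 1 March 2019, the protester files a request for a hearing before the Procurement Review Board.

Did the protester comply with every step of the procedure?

(1) due by 26 September 2018 + 62 days = 27 November 2018; 27 September 2018 is within that limit.
(2) permitted from 27 September 2018 + 30 days = 27 October 2018 onward; done 28 October 2018, after the minimum wait.
(3) the permitted window runs from 28 October 2018 + 22 = 19 November 2018 to 28 October 2018 + 43 = 10 December 2018; 8 December 2018 falls inside that range.
(4) the permitted window runs from 8 December 2018 + 20 = 28 December 2018 to 8 December 2018 + 40 = 17 January 2019; done 14 January 2019 — within the window.
(5) due by 3 February 2019 + 88 days = 2 May 2019; done 4 February 2019 — timely.
(6) due by 4 February 2019 + 60 days = 5 April 2019; completed 7 February 2019, before the deadline.
(7) the permitted window runs from 28 October 2018 + 7 = 4 November 2018 to 28 October 2018 + 126 = 3 March 2019; done 1 March 2019, which is between those dates.

Yes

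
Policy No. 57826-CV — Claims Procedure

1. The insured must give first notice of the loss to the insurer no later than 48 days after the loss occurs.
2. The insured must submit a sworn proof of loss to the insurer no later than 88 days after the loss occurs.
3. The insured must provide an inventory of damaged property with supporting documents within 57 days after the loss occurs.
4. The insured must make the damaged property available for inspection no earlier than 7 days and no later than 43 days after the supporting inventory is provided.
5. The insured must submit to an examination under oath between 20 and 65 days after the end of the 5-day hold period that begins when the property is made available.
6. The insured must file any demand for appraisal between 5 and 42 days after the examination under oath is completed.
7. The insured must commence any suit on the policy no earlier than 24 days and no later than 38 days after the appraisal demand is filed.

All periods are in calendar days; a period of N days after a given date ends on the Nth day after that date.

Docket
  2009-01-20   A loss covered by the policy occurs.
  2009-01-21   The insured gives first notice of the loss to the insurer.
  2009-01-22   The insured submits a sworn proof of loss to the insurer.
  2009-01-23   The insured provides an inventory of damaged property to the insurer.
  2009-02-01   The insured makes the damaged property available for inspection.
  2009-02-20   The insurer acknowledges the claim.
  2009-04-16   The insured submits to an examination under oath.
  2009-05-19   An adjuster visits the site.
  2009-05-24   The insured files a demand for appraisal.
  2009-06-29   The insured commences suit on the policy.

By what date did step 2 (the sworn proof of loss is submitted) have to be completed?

2009-04-18

Step 2 runs from 2009-01-20, when the loss occurs. 88 days after 2009-01-20 is 2009-04-18.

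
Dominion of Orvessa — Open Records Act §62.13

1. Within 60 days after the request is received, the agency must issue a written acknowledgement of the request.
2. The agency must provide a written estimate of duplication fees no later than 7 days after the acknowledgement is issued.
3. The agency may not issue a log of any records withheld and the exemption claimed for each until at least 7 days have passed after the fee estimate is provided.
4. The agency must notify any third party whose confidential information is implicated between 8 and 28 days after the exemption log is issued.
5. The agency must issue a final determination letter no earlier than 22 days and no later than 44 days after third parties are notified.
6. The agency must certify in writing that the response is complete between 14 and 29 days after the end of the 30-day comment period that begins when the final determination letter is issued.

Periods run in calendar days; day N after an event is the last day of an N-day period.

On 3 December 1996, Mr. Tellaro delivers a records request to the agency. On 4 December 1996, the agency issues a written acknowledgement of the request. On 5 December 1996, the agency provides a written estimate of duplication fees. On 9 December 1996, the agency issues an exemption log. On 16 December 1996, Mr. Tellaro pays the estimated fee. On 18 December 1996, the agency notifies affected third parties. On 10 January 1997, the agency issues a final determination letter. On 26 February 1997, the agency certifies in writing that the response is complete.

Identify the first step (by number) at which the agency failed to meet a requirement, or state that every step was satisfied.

Step 1: 60 days after 3 December 1996 (when the request is received) is 1 February 1997; done 4 December 1996 — timely.
Step 2: 7 days after 4 December 1996 (when the acknowledgement is issued) is 11 December 1996; done 5 December 1996 — timely.
Step 3: the earliest permitted date is 7 days after 5 December 1996 (when the fee estimate is provided), i.e. 12 December 1996; 9 December 1996 is 3 days before the earliest permitted date.
Later steps need not be reached.

Step 3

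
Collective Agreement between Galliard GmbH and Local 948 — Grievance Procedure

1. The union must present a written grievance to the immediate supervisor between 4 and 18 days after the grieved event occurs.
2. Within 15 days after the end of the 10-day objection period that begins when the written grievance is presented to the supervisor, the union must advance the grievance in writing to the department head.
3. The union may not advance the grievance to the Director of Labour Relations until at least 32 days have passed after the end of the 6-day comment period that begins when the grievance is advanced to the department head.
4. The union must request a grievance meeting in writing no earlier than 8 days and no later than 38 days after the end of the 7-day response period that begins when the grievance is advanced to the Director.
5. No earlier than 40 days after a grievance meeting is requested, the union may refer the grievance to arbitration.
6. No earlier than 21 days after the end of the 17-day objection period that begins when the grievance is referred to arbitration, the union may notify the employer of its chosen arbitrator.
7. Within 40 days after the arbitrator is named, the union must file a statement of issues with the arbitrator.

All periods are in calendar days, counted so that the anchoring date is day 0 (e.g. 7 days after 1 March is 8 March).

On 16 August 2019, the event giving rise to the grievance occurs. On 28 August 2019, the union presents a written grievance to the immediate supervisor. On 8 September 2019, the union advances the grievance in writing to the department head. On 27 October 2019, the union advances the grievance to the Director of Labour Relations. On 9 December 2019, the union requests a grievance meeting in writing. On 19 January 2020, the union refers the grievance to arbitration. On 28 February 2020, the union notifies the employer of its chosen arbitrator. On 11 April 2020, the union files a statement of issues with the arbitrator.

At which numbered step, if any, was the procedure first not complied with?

Step 7

Step 1 — 4 and 18 days from 16 August 2019 (when the grieved event occurs) are 20 August 2019 and 3 September 2019 respectively; done 28 August 2019 — within the window.
Step 2 — counting 15 days from 7 September 2019 (end of the 10-day objection period, which began when the written grievance is presented to the supervisor on 28 August 2019) gives a deadline of 22 September 2019; completed 8 September 2019, before the deadline.
Step 3 — must wait 32 days from 14 September 2019 (end of the 6-day comment period, which began when the grievance is advanced to the department head on 8 September 2019), so not before 16 October 2019; done 27 October 2019, after the minimum wait.
Step 4 — 8 and 38 days from 3 November 2019 (end of the 7-day response period, which began when the grievance is advanced to the Director on 27 October 2019) are 11 November 2019 and 11 December 2019 respectively; done 9 December 2019, which is between those dates.
Step 5 — must wait 40 days from 9 December 2019 (when a grievance meeting is requested), so not before 18 January 2020; done 19 January 2020, after the minimum wait.
Step 6 — must wait 21 days from 5 February 2020 (end of the 17-day objection period, which began when the grievance is referred to arbitration on 19 January 2020), so not before 26 February 2020; 28 February 2020 is on or after that date.
Step 7 — counting 40 days from 28 February 2020 (when the arbitrator is named) gives a deadline of 8 April 2020; 11 April 2020 misses that deadline by 3 days.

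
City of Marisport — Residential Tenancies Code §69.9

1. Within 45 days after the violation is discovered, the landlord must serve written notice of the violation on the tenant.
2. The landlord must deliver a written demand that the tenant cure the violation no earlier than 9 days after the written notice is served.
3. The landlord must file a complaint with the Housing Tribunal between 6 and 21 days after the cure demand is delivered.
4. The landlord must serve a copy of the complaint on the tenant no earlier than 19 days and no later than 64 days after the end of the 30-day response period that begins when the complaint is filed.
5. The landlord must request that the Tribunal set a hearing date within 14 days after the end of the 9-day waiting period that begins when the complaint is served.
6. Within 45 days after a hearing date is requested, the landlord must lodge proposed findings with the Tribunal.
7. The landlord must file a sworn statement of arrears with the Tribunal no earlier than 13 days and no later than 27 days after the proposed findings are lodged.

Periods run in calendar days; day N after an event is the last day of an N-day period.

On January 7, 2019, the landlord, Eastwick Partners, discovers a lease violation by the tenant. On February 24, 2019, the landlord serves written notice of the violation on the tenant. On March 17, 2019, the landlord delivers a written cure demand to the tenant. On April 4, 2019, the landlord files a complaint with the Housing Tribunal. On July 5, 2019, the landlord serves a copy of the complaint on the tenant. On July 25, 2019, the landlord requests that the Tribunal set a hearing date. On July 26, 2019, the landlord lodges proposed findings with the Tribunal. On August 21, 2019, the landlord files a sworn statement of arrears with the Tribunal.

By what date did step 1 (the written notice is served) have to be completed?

February 21, 2019

Step 1 runs from January 7, 2019, when the violation is discovered. 45 days after January 7, 2019 is February 21, 2019.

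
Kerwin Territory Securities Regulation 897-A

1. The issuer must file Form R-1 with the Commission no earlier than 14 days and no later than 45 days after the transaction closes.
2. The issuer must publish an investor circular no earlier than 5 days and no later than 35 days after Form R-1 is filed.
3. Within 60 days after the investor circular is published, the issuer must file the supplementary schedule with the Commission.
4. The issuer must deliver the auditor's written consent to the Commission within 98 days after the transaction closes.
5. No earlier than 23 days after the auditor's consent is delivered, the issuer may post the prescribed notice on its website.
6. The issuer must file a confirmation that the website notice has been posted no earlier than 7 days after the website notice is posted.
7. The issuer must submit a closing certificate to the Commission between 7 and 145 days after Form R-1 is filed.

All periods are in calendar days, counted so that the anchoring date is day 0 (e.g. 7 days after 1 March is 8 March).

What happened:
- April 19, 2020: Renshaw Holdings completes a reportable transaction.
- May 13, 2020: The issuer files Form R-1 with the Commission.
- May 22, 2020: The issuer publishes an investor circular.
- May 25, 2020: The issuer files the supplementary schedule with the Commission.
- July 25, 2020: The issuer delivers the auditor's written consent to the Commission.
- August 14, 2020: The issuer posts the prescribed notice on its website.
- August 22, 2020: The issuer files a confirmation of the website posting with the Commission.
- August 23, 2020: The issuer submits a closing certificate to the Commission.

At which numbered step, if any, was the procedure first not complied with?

Step 5

Step 1 — 14 and 45 days from April 19, 2020 (when the transaction closes) are May 3, 2020 and June 3, 2020 respectively; May 13, 2020 falls inside that range.
Step 2 — 5 and 35 days from May 13, 2020 (when Form R-1 is filed) are May 18, 2020 and June 17, 2020 respectively; May 22, 2020 falls inside that range.
Step 3 — counting 60 days from May 22, 2020 (when the investor circular is published) gives a deadline of July 21, 2020; done May 25, 2020 — timely.
Step 4 — counting 98 days from April 19, 2020 (when the transaction closes) gives a deadline of July 26, 2020; July 25, 2020 is within that limit.
Step 5 — must wait 23 days from July 25, 2020 (when the auditor's consent is delivered), so not before August 17, 2020; August 14, 2020 is 3 days before the earliest permitted date.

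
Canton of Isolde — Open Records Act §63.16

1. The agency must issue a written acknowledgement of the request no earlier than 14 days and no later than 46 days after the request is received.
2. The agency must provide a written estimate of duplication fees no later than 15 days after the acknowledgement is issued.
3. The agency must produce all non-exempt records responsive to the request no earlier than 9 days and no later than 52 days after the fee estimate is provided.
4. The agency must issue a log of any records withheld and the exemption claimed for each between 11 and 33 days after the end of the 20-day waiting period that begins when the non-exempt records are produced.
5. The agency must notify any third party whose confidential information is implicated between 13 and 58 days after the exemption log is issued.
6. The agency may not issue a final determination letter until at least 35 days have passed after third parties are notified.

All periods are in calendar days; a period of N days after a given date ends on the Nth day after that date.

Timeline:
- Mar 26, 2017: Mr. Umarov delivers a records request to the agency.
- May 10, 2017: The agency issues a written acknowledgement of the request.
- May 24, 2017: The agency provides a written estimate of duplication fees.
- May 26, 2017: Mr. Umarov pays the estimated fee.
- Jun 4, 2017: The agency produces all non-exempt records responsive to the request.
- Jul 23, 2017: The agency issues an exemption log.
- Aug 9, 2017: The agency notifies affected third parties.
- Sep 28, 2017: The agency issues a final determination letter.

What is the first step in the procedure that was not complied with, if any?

(1) the permitted window runs from Mar 26, 2017 + 14 = Apr 9, 2017 to Mar 26, 2017 + 46 = May 11, 2017; done May 10, 2017, which is between those dates.
(2) due by May 10, 2017 + 15 days = May 25, 2017; completed May 24, 2017, before the deadline.
(3) the permitted window runs from May 24, 2017 + 9 = Jun 2, 2017 to May 24, 2017 + 52 = Jul 15, 2017; done Jun 4, 2017 — within the window.
(4) the permitted window runs from Jun 24, 2017 + 11 = Jul 5, 2017 to Jun 24, 2017 + 33 = Jul 27, 2017; done Jul 23, 2017 — within the window.
(5) the permitted window runs from Jul 23, 2017 + 13 = Aug 5, 2017 to Jul 23, 2017 + 58 = Sep 19, 2017; done Aug 9, 2017, which is between those dates.
(6) permitted from Aug 9, 2017 + 35 days = Sep 13, 2017 onward; done Sep 28, 2017, after the minimum wait.

None — every step was satisfied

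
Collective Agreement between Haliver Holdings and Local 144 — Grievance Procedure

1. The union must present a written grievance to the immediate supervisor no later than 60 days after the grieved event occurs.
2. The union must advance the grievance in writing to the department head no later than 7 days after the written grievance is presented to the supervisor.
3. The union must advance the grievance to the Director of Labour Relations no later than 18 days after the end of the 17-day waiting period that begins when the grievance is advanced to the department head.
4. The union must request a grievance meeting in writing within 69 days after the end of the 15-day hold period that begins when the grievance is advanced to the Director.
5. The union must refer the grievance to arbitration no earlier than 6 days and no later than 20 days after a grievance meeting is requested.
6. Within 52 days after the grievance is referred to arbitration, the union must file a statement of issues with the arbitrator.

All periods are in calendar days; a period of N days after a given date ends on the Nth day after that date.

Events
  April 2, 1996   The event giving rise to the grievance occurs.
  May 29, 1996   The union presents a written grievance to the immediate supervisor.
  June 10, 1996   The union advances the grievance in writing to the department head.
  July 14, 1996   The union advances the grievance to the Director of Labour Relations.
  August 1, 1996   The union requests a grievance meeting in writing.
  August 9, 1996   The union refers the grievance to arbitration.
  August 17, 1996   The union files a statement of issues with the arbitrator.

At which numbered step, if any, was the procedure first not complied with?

Step 1: 60 days after April 2, 1996 (when the grieved event occurs) is June 1, 1996; May 29, 1996 is within that limit.
Step 2: 7 days after May 29, 1996 (when the written grievance is presented to the supervisor) is June 5, 1996; done June 10, 1996 — 5 days late.

Step 2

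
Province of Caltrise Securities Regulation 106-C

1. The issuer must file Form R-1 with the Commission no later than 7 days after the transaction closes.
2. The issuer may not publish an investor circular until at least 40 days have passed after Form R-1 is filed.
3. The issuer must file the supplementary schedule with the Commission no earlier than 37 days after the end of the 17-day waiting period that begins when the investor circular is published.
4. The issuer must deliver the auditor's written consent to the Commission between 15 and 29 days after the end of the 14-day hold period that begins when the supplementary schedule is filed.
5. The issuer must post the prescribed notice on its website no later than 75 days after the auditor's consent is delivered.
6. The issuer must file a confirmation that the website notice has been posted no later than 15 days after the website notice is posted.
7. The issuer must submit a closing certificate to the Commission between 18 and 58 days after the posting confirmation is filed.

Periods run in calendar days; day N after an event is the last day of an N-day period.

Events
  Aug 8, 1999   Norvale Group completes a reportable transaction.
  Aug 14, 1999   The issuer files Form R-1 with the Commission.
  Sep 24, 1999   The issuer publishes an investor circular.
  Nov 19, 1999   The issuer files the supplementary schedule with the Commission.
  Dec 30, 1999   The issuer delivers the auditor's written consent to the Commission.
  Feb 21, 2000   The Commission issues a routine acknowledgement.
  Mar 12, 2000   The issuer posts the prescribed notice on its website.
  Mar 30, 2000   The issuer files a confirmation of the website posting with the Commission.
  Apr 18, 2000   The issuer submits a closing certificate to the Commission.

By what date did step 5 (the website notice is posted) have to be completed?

Step 5 runs from Dec 30, 1999, when the auditor's consent is delivered. 75 days after Dec 30, 1999 is Mar 14, 2000.

Mar 14, 2000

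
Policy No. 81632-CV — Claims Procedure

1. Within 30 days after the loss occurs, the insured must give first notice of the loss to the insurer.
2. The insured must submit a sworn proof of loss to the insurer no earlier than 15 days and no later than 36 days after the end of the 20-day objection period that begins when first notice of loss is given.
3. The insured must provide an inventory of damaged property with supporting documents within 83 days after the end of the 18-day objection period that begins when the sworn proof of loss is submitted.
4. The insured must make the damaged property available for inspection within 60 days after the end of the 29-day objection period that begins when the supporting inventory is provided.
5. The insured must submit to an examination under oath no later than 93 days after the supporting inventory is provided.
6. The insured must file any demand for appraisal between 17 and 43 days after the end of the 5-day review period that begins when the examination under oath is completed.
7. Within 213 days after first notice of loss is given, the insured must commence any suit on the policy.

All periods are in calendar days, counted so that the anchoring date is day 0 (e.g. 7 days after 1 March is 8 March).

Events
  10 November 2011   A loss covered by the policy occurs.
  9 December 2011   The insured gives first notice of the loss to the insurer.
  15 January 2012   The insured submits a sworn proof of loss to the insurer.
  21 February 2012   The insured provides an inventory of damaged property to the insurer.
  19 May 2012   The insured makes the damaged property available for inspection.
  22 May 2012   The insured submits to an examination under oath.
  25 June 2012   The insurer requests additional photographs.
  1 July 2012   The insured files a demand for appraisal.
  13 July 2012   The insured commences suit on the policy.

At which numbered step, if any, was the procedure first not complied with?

Step 7

(1) due by 10 November 2011 + 30 days = 10 December 2011; completed 9 December 2011, before the deadline.
(2) the permitted window runs from 29 December 2011 + 15 = 13 January 2012 to 29 December 2011 + 36 = 3 February 2012; done 15 January 2012 — within the window.
(3) due by 2 February 2012 + 83 days = 25 April 2012; 21 February 2012 is within that limit.
(4) due by 21 March 2012 + 60 days = 20 May 2012; done 19 May 2012 — timely.
(5) due by 21 February 2012 + 93 days = 24 May 2012; done 22 May 2012 — timely.
(6) the permitted window runs from 27 May 2012 + 17 = 13 June 2012 to 27 May 2012 + 43 = 9 July 2012; 1 July 2012 falls inside that range.
(7) due by 9 December 2011 + 213 days = 9 July 2012; 13 July 2012 misses that deadline by 4 days.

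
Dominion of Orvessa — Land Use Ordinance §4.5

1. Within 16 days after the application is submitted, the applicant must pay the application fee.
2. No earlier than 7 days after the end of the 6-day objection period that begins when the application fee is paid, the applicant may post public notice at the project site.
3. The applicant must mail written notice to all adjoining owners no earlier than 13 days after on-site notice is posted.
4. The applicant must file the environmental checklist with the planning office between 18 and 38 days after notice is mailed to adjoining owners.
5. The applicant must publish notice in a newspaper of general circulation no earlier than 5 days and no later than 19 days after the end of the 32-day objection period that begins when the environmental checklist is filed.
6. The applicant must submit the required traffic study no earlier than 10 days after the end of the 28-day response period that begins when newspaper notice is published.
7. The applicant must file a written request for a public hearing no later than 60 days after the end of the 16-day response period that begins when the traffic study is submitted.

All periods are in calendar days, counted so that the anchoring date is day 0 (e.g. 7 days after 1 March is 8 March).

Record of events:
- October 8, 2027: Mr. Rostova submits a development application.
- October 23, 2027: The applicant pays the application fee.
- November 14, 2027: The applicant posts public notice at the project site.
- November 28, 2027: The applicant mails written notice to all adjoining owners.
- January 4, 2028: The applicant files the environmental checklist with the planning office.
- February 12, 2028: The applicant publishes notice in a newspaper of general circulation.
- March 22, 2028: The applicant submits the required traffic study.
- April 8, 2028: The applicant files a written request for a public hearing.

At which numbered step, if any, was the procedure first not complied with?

None — every step was satisfied

Step 1 — counting 16 days from October 8, 2027 (when the application is submitted) gives a deadline of October 24, 2027; done October 23, 2027 — timely.
Step 2 — must wait 7 days from October 29, 2027 (end of the 6-day objection period, which began when the application fee is paid on October 23, 2027), so not before November 5, 2027; done November 14, 2027, after the minimum wait.
Step 3 — must wait 13 days from November 14, 2027 (when on-site notice is posted), so not before November 27, 2027; November 28, 2027 is on or after that date.
Step 4 — 18 and 38 days from November 28, 2027 (when notice is mailed to adjoining owners) are December 16, 2027 and January 5, 2028 respectively; January 4, 2028 falls inside that range.
Step 5 — 5 and 19 days from February 5, 2028 (end of the 32-day objection period, which began when the environmental checklist is filed on January 4, 2028) are February 10, 2028 and February 24, 2028 respectively; done February 12, 2028, which is between those dates.
Step 6 — must wait 10 days from March 11, 2028 (end of the 28-day response period, which began when newspaper notice is published on February 12, 2028), so not before March 21, 2028; done March 22, 2028 — permitted.
Step 7 — counting 60 days from April 7, 2028 (end of the 16-day response period, which began when the traffic study is submitted on March 22, 2028) gives a deadline of June 6, 2028; done April 8, 2028 — timely.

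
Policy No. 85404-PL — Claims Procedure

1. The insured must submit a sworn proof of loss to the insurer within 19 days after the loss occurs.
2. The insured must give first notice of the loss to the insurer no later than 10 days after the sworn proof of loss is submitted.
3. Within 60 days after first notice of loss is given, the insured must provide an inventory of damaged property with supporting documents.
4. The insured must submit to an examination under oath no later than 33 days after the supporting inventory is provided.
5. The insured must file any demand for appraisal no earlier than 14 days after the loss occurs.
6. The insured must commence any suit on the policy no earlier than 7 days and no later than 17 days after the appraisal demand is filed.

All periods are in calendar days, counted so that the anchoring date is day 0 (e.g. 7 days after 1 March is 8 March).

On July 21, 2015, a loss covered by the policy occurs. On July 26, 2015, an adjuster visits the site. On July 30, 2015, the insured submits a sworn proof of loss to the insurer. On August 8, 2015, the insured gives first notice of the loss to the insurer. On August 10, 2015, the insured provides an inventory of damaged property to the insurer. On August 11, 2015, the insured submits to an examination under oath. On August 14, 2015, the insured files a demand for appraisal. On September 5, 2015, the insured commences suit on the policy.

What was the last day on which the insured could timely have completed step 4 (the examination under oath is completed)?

September 12, 2015

Step 4 runs from August 10, 2015, when the supporting inventory is provided. 33 days after August 10, 2015 is September 12, 2015.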